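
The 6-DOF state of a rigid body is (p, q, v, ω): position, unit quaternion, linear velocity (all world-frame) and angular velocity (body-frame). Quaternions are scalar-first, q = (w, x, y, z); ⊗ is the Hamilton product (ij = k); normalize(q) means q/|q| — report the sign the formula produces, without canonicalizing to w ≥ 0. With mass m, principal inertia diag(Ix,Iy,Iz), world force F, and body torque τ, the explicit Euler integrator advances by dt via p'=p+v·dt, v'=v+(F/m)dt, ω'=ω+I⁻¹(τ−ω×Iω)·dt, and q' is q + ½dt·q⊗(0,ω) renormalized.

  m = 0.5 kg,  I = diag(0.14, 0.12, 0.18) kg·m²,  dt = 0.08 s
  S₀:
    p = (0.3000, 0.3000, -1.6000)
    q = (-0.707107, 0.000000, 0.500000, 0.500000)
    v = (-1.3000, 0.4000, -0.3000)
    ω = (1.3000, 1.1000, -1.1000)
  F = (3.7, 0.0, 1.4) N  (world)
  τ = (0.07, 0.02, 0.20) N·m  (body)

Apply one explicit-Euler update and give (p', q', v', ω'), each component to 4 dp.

p' = (0.1960, 0.3320, -1.6240)
q' = (-0.7048, -0.0805, 0.4933, 0.5035)
v' = (-0.7080, 0.4000, -0.0760)
ω' = (1.3815, 1.0752, -0.9984)

angular accel α = (1.0186, -0.3100, 1.2700)
ω + α·dt = (1.3815, 1.0752, -0.9984)
q⊗(0,ω) = (0.0000000, -2.0192391, -0.1278177, 0.1278177)
q + ½dt·q⊗(0,ω), renormalized = (-0.7048, -0.0805, 0.4933, 0.5035)
a = F/m = (7.4000, 0.0000, 2.8000)
new position p' = (0.1960, 0.3320, -1.6240)
v + (F/m)dt = (-0.7080, 0.4000, -0.0760)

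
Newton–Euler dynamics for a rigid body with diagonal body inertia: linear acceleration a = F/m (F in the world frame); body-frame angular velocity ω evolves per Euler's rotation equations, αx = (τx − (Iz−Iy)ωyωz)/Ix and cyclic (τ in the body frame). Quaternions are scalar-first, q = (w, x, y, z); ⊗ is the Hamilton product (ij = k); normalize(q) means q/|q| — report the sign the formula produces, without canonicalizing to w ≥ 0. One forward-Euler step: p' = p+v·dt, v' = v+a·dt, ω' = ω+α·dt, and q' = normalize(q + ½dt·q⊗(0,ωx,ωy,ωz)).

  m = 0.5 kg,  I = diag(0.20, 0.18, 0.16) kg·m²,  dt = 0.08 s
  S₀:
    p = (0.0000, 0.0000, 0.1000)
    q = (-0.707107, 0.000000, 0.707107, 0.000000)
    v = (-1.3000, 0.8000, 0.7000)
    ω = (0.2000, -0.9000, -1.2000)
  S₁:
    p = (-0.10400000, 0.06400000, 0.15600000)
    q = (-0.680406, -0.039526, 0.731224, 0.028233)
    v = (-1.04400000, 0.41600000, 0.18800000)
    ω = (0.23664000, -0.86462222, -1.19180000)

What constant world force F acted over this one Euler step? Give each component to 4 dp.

F = (1.6000, -2.4000, -3.2000)

v₁ − v₀ = (0.25600000, -0.38400000, -0.51200000)
applied force F = (1.6000, -2.4000, -3.2000)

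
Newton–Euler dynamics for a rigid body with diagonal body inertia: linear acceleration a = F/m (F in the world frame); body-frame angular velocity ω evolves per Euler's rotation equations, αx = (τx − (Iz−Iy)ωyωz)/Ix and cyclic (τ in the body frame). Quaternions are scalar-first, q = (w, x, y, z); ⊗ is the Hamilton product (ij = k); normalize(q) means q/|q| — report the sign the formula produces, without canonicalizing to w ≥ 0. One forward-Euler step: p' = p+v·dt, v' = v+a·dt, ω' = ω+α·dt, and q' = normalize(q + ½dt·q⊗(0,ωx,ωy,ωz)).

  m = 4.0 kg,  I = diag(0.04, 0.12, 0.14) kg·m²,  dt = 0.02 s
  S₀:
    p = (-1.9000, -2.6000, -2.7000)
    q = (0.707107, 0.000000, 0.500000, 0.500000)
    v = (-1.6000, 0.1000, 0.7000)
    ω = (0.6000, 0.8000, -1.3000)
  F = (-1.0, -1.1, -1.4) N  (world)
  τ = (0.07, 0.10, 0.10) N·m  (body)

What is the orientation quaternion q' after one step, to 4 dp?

q' = (0.7095, -0.0063, 0.5086, 0.4877)

q⊗(0,ω) = (0.2500000, -0.6257358, 0.8656856, -1.2192391)
q' = normalize(q + ½dt·q⊗(0,ω)) = (0.7095, -0.0063, 0.5086, 0.4877)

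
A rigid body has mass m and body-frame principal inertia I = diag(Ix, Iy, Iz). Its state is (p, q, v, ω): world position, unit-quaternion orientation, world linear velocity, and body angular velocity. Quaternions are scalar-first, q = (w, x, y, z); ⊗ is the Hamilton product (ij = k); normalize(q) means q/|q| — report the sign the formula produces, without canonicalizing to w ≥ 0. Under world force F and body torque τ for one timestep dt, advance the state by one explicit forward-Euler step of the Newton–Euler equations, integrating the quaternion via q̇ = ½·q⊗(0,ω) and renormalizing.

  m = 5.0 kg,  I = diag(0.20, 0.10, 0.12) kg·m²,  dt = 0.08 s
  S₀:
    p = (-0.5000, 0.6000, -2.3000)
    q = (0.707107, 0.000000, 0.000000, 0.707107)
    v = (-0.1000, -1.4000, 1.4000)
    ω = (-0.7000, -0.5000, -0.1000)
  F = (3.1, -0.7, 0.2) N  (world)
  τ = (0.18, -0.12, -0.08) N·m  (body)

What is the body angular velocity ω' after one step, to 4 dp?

ω' = (-0.6284, -0.6005, -0.1300)

precession coupling ω×(Iω) = (0.0010, 0.0056, -0.0350)
(τ − ω×Iω)/I = (0.8950, -1.2560, -0.3750)
ω + α·dt = (-0.6284, -0.6005, -0.1300)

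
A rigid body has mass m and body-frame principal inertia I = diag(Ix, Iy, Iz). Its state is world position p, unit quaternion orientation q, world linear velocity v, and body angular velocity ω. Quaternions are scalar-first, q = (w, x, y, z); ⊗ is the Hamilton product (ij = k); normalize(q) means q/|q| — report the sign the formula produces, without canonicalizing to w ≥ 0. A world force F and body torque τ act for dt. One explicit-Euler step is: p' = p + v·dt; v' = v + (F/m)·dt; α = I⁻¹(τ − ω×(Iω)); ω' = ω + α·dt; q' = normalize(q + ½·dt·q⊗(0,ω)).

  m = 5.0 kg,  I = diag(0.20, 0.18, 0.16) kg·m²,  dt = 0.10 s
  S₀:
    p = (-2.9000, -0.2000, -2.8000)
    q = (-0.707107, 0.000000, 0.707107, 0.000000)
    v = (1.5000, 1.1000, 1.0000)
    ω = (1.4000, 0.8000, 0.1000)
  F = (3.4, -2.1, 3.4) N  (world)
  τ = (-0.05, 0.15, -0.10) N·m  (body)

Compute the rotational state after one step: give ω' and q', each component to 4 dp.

ω' = (1.3758, 0.8802, 0.0515)
q' = (-0.7330, -0.0458, 0.6766, -0.0529)

angular accel α = (-0.2420, 0.8022, -0.4850)
new body rate ω' = (1.3758, 0.8802, 0.0515)
Hamilton product q⊗(0,ω) = (-0.5656856, -0.9192391, -0.5656856, -1.0606605)
q' = normalize(q + ½dt·q⊗(0,ω)) = (-0.7330, -0.0458, 0.6766, -0.0529)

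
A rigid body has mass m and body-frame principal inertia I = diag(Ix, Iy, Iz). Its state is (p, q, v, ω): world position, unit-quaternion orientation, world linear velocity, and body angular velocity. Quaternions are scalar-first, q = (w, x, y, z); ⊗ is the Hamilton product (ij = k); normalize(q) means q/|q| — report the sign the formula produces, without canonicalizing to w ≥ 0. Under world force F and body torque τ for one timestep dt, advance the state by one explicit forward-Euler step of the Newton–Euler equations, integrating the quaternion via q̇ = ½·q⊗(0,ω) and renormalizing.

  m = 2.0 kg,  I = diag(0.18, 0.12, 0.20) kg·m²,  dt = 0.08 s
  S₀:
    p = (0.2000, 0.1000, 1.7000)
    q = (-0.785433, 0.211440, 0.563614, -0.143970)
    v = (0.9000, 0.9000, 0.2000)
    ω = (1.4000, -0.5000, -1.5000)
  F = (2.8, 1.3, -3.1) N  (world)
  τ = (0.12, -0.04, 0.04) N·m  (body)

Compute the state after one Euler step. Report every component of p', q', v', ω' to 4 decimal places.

p' = (0.2720, 0.1720, 1.7160)
q' = (-0.7918, 0.1303, 0.5819, -0.1322)
v' = (1.0120, 0.9520, 0.0760)
ω' = (1.4267, -0.5547, -1.5008)

a = (1.4000, 0.6500, -1.5500)
p' = p + v·dt = (0.2720, 0.1720, 1.7160)
v' = v + a·dt = (1.0120, 0.9520, 0.0760)
ω×(Iω) gyroscopic = (0.0600, 0.0420, 0.0420)
α = I⁻¹(τ − ω×Iω) = (0.3333, -0.6833, -0.0100)
ω + α·dt = (1.4267, -0.5547, -1.5008)
q⊗(0,ω) = (-0.2301640, -2.0170122, 0.5083185, 0.2833699)
q + ½dt·q⊗(0,ω), renormalized = (-0.7918, 0.1303, 0.5819, -0.1322)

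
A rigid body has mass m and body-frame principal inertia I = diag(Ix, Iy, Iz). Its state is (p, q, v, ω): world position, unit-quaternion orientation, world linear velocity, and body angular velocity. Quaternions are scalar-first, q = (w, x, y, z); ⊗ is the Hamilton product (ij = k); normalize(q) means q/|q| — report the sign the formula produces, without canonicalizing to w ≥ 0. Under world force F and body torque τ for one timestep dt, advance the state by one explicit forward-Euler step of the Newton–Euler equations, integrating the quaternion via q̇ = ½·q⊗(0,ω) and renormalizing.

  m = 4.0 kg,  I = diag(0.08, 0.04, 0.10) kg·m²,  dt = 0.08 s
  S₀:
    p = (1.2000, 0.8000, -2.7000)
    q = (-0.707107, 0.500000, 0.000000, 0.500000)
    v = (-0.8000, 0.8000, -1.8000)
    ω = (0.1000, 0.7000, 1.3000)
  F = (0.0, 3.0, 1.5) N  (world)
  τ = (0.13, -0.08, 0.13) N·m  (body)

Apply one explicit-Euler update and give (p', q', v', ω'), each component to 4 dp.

p' = (1.1360, 0.8640, -2.8440)
q' = (-0.7338, 0.4823, -0.0437, 0.4764)
v' = (-0.8000, 0.8600, -1.7700)
ω' = (0.1754, 0.5452, 1.4062)

(τ − ω×Iω)/I = (0.9425, -1.9350, 1.3280)
ω' = ω + α·dt = (0.1754, 0.5452, 1.4062)
Hamilton product q⊗(0,ω) = (-0.7000000, -0.4207107, -1.0949749, -0.5692391)
updated quaternion q' = (-0.7338, 0.4823, -0.0437, 0.4764)
new position p' = (1.1360, 0.8640, -2.8440)
new velocity v' = (-0.8000, 0.8600, -1.7700)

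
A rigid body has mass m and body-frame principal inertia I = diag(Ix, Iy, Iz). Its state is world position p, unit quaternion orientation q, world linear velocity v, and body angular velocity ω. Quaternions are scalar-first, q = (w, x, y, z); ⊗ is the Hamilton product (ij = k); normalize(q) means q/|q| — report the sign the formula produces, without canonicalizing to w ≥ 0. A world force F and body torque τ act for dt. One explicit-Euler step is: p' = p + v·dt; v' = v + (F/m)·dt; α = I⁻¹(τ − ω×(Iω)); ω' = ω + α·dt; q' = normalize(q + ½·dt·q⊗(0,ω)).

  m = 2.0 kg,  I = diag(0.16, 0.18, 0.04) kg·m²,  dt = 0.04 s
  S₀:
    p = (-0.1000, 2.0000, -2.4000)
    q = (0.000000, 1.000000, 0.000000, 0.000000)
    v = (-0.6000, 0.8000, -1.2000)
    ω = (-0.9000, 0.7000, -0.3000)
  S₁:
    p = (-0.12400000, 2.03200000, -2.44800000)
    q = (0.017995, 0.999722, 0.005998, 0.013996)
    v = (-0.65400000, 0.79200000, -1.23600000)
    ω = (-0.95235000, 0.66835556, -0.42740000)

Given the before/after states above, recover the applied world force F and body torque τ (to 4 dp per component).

v₁ − v₀ = (-0.05400000, -0.00800000, -0.03600000)
F = m·Δv/dt = (-2.7000, -0.4000, -1.8000)
rate change Δω = (-0.05235000, -0.03164444, -0.12740000)
ω₀×(Iω₀) = (0.0294, 0.0324, -0.0126)
applied torque τ = (-0.1800, -0.1100, -0.1400)

F = (-2.7000, -0.4000, -1.8000)
τ = (-0.1800, -0.1100, -0.1400)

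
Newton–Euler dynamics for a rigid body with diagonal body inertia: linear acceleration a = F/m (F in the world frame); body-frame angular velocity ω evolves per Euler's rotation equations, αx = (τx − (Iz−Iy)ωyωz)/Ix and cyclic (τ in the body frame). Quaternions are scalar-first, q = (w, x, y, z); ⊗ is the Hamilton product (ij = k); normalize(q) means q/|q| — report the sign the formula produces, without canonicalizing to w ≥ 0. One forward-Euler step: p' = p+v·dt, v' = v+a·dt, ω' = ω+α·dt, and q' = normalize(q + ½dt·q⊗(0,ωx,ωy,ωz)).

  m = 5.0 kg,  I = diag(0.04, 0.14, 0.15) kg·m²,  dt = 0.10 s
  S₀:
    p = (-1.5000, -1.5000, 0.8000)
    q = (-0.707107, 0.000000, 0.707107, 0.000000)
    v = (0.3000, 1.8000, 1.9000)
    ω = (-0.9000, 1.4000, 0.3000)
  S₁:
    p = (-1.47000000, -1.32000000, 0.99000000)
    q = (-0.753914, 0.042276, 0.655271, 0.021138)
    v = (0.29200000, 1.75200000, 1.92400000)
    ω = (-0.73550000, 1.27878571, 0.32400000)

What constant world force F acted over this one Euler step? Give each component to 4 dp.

v₁ − v₀ = (-0.00800000, -0.04800000, 0.02400000)
applied force F = (-0.4000, -2.4000, 1.2000)

F = (-0.4000, -2.4000, 1.2000)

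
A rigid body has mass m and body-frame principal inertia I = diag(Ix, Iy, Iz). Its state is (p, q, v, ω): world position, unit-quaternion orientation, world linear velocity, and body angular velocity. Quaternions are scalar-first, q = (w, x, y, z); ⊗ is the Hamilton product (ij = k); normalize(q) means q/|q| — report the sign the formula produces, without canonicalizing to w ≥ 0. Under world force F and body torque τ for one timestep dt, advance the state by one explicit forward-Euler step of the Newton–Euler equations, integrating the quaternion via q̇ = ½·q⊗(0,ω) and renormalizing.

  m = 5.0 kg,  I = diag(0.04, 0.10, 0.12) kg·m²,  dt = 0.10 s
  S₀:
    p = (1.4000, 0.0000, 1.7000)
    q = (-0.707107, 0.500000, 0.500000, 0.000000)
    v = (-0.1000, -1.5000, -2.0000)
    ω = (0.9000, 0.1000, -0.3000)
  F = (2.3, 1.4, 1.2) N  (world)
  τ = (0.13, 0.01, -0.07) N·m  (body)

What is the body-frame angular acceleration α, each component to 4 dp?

gyro term ω×Iω = (-0.0006, 0.0216, 0.0054)
(τ − ω×Iω)/I = (3.2650, -0.1160, -0.6283)

α = (3.2650, -0.1160, -0.6283)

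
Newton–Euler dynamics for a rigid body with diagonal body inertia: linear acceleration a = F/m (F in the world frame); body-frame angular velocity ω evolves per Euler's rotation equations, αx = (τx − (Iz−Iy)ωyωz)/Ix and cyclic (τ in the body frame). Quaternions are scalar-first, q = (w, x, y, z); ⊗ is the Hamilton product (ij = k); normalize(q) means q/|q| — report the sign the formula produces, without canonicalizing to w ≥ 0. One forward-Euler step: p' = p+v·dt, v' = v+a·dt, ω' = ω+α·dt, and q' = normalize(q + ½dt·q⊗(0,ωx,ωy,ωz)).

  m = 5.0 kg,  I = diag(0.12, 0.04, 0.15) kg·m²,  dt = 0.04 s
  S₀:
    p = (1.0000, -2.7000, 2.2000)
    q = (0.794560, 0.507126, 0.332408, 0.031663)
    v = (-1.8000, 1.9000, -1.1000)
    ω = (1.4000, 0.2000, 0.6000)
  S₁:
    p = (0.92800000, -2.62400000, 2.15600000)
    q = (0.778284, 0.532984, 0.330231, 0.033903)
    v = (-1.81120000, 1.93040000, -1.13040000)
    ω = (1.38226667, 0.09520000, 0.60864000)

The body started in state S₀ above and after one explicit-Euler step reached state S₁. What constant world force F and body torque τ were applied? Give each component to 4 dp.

F = (-1.4000, 3.8000, -3.8000)
τ = (-0.0400, -0.1300, 0.0100)

Δv = v₁−v₀ = (-0.01120000, 0.03040000, -0.03040000)
F = m·Δv/dt = (-1.4000, 3.8000, -3.8000)
ω₁ − ω₀ = (-0.01773333, -0.10480000, 0.00864000)
ω₀×(Iω₀) = (0.0132, -0.0252, -0.0224)
I·α + gyro = (-0.0400, -0.1300, 0.0100)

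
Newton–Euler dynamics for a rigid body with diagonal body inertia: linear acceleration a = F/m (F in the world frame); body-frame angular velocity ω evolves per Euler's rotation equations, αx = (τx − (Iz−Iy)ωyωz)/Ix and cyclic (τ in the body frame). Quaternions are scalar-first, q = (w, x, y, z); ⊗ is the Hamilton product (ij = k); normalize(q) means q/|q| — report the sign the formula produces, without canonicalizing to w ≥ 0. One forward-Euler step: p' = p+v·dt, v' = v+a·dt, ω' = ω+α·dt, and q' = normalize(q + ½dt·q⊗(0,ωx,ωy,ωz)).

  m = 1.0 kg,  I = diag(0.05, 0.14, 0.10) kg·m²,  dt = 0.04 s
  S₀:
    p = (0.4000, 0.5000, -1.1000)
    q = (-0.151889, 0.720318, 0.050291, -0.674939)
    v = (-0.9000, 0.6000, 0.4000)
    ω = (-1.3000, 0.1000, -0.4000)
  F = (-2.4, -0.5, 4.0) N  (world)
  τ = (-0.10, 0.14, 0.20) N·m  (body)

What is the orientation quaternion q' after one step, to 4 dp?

2q̇ = q⊗(0,ω) = (0.6614087, 0.2448332, 1.1503590, 0.1981657)
q + ½dt·q⊗(0,ω), renormalized = (-0.1386, 0.7249, 0.0733, -0.6707)

q' = (-0.1386, 0.7249, 0.0733, -0.6707)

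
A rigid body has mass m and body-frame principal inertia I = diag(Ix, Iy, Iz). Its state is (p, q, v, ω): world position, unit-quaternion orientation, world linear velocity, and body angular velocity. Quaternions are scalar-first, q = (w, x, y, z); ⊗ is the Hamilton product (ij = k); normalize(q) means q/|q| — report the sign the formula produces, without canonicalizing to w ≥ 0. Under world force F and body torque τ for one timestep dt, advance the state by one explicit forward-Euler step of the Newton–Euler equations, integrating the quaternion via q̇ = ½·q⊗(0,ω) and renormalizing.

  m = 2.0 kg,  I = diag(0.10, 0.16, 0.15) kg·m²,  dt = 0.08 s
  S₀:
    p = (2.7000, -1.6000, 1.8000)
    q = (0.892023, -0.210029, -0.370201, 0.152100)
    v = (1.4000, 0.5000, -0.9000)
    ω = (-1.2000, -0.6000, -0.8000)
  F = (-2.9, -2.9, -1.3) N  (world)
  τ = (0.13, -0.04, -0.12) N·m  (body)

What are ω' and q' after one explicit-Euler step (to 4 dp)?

precession coupling ω×(Iω) = (-0.0048, -0.0480, 0.0432)
α = I⁻¹(τ − ω×Iω) = (1.3480, 0.0500, -1.0880)
new body rate ω' = (-1.0922, -0.5960, -0.8870)
Hamilton product q⊗(0,ω) = (-0.3524754, -0.6830068, -0.8857570, -1.0318422)
q + ½dt·q⊗(0,ω), renormalized = (0.8762, -0.2369, -0.4048, 0.1106)

ω' = (-1.0922, -0.5960, -0.8870)
q' = (0.8762, -0.2369, -0.4048, 0.1106)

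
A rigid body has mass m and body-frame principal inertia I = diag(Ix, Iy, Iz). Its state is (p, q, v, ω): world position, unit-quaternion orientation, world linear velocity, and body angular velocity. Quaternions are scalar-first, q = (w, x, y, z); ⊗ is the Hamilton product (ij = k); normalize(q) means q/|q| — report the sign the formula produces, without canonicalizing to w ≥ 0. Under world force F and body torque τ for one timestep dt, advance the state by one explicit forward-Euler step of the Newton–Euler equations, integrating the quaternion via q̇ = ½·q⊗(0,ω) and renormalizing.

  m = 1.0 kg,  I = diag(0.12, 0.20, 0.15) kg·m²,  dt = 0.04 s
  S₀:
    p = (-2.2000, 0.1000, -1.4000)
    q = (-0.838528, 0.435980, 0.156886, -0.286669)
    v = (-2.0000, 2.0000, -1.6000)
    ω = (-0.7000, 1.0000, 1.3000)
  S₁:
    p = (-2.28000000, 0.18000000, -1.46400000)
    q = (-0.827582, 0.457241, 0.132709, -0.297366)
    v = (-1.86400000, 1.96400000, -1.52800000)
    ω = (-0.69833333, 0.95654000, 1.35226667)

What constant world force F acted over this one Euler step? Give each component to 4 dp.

v₁ − v₀ = (0.13600000, -0.03600000, 0.07200000)
applied force F = (3.4000, -0.9000, 1.8000)

F = (3.4000, -0.9000, 1.8000)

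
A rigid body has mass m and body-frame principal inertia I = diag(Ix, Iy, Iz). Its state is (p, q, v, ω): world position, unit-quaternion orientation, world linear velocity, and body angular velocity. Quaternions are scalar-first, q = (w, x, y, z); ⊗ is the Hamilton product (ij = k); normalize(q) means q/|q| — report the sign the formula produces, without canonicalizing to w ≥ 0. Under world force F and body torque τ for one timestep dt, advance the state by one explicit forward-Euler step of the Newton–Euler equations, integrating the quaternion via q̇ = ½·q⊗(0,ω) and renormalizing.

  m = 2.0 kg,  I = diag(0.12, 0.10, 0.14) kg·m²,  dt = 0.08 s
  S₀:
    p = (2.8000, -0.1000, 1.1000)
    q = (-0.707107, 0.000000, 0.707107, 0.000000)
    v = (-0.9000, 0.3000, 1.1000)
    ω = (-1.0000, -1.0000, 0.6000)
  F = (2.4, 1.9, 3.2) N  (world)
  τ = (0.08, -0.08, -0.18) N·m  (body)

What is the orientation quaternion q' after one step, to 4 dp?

2q̇ = q⊗(0,ω) = (0.7071070, 1.1313712, 0.7071070, 0.2828428)
q + ½dt·q⊗(0,ω), renormalized = (-0.6775, 0.0452, 0.7340, 0.0113)

q' = (-0.6775, 0.0452, 0.7340, 0.0113)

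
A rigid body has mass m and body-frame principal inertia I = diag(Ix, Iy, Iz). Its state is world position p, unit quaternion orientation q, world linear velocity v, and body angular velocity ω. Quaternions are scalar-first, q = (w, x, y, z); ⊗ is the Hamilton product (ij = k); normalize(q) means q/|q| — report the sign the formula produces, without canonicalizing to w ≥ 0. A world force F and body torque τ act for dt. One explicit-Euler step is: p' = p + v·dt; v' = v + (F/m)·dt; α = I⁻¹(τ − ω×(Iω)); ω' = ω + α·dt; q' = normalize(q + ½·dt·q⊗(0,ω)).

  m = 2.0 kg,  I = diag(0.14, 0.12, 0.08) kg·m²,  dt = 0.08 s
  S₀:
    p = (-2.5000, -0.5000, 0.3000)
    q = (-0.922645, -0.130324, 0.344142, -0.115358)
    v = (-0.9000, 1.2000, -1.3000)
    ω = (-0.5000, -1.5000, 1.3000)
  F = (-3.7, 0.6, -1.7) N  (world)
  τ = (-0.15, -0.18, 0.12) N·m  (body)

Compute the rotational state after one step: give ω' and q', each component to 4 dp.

ω×(Iω) gyroscopic = (0.0780, -0.0390, -0.0150)
α = I⁻¹(τ − ω×Iω) = (-1.6286, -1.1750, 1.6875)
ω + α·dt = (-0.6303, -1.5940, 1.4350)
Hamilton product q⊗(0,ω) = (0.6010164, 0.7356701, 1.6110677, -0.8318815)
updated quaternion q' = (-0.8956, -0.1006, 0.4072, -0.1481)

ω' = (-0.6303, -1.5940, 1.4350)
q' = (-0.8956, -0.1006, 0.4072, -0.1481)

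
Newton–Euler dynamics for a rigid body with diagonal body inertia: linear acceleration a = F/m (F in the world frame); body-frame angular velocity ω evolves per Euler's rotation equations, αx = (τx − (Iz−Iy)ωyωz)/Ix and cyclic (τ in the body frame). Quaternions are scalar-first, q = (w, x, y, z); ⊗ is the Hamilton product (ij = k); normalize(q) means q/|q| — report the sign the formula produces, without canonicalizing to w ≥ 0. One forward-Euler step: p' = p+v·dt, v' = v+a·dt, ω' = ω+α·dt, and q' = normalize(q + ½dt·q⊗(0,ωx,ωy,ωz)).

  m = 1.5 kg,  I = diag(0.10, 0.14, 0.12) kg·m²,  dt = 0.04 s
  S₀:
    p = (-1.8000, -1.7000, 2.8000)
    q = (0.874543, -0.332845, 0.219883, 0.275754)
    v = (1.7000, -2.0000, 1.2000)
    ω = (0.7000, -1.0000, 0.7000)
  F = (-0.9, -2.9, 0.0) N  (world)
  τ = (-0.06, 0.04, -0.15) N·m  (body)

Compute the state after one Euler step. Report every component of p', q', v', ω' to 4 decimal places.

gyro term ω×Iω = (0.0140, -0.0098, -0.0280)
α = I⁻¹(τ − ω×Iω) = (-0.7400, 0.3557, -1.0167)
ω' = ω + α·dt = (0.6704, -0.9858, 0.6593)
Hamilton product q⊗(0,ω) = (0.2598467, 1.0418522, -0.4485237, 0.7911070)
q' = normalize(q + ½dt·q⊗(0,ω)) = (0.8794, -0.3119, 0.2108, 0.2915)
linear accel F/m = (-0.6000, -1.9333, 0.0000)
new position p' = (-1.7320, -1.7800, 2.8480)
v' = v + a·dt = (1.6760, -2.0773, 1.2000)

p' = (-1.7320, -1.7800, 2.8480)
q' = (0.8794, -0.3119, 0.2108, 0.2915)
v' = (1.6760, -2.0773, 1.2000)
ω' = (0.6704, -0.9858, 0.6593)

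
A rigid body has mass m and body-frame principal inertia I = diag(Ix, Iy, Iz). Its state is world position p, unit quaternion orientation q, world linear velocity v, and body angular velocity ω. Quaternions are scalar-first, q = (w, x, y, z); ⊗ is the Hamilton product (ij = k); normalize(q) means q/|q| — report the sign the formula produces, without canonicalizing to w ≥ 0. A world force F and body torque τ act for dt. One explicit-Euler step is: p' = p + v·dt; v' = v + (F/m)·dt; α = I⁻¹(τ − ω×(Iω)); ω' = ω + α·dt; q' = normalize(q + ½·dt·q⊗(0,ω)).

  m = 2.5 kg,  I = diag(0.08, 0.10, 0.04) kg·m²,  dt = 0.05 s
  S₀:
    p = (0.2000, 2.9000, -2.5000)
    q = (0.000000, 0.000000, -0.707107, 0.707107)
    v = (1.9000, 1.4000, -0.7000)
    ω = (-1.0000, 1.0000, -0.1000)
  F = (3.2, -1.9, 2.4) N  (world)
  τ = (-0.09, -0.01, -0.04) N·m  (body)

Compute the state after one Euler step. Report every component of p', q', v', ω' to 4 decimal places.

p' = (0.2950, 2.9700, -2.5350)
q' = (0.0194, -0.0159, -0.7243, 0.6890)
v' = (1.9640, 1.3620, -0.6520)
ω' = (-1.0600, 0.9930, -0.1250)

precession coupling ω×(Iω) = (0.0060, 0.0040, -0.0200)
angular accel α = (-1.2000, -0.1400, -0.5000)
ω + α·dt = (-1.0600, 0.9930, -0.1250)
q⊗(0,ω) = (0.7778177, -0.6363963, -0.7071070, -0.7071070)
q + ½dt·q⊗(0,ω), renormalized = (0.0194, -0.0159, -0.7243, 0.6890)
a = (1.2800, -0.7600, 0.9600)
new position p' = (0.2950, 2.9700, -2.5350)
v' = v + a·dt = (1.9640, 1.3620, -0.6520)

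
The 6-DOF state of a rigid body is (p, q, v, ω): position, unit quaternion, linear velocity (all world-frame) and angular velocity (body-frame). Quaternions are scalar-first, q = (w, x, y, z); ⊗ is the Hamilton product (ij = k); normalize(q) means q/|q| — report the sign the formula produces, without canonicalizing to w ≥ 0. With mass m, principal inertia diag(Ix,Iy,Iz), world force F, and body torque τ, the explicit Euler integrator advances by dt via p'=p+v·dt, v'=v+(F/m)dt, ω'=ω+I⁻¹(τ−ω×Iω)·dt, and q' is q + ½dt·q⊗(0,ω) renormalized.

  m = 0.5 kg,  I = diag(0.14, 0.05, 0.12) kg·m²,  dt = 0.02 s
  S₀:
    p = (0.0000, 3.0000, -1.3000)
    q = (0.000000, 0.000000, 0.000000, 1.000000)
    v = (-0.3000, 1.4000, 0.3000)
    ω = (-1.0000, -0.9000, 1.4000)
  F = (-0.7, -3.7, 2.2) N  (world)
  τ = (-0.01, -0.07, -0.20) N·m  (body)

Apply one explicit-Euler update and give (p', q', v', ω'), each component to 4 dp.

p' = p + v·dt = (-0.0060, 3.0280, -1.2940)
new velocity v' = (-0.3280, 1.2520, 0.3880)
gyro term ω×Iω = (-0.0882, -0.0280, -0.0810)
α = I⁻¹(τ − ω×Iω) = (0.5586, -0.8400, -0.9917)
ω + α·dt = (-0.9888, -0.9168, 1.3802)
q⊗(0,ω) = (-1.4000000, 0.9000000, -1.0000000, 0.0000000)
q' = normalize(q + ½dt·q⊗(0,ω)) = (-0.0140, 0.0090, -0.0100, 0.9998)

p' = (-0.0060, 3.0280, -1.2940)
q' = (-0.0140, 0.0090, -0.0100, 0.9998)
v' = (-0.3280, 1.2520, 0.3880)
ω' = (-0.9888, -0.9168, 1.3802)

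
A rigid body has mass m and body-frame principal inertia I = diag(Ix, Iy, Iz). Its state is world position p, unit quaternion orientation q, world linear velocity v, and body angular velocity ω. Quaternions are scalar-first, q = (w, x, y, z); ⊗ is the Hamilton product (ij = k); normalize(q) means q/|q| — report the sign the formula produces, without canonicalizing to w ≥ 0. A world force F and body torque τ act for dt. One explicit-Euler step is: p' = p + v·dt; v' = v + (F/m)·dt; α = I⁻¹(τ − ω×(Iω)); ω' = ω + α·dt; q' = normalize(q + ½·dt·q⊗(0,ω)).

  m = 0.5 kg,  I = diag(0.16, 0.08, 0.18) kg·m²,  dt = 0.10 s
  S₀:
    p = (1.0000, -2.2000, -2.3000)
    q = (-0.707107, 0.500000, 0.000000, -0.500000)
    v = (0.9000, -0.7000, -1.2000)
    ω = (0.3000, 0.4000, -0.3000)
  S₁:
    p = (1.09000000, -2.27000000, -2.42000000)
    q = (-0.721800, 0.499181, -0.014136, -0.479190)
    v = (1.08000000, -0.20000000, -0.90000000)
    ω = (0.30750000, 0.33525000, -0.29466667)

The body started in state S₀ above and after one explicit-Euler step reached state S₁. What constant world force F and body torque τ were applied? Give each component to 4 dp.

F = (0.9000, 2.5000, 1.5000)
τ = (0.0000, -0.0500, 0.0000)

v₁ − v₀ = (0.18000000, 0.50000000, 0.30000000)
F = m·Δv/dt = (0.9000, 2.5000, 1.5000)
ω₁ − ω₀ = (0.00750000, -0.06475000, 0.00533333)
ω₀×(Iω₀) = (-0.0120, 0.0018, -0.0096)
I·α + gyro = (0.0000, -0.0500, 0.0000)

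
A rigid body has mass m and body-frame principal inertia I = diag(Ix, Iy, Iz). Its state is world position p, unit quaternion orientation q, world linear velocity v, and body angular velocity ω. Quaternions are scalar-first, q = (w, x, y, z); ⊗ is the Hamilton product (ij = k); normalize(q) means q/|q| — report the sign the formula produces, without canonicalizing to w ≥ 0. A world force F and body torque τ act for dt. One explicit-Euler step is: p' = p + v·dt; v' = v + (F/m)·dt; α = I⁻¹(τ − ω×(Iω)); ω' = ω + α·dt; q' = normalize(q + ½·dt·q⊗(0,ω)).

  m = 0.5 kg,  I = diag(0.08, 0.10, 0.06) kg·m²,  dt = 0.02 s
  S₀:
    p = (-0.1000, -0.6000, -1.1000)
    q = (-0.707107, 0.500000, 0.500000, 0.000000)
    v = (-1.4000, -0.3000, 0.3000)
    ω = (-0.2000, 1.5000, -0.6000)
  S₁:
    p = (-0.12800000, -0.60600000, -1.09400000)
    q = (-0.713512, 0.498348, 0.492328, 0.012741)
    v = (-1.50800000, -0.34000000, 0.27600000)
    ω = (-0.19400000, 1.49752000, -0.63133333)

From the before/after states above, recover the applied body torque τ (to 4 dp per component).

τ = (0.0600, -0.0100, -0.1000)

rate change Δω = (0.00600000, -0.00248000, -0.03133333)
precession coupling = (0.0360, 0.0024, -0.0060)
applied torque τ = (0.0600, -0.0100, -0.1000)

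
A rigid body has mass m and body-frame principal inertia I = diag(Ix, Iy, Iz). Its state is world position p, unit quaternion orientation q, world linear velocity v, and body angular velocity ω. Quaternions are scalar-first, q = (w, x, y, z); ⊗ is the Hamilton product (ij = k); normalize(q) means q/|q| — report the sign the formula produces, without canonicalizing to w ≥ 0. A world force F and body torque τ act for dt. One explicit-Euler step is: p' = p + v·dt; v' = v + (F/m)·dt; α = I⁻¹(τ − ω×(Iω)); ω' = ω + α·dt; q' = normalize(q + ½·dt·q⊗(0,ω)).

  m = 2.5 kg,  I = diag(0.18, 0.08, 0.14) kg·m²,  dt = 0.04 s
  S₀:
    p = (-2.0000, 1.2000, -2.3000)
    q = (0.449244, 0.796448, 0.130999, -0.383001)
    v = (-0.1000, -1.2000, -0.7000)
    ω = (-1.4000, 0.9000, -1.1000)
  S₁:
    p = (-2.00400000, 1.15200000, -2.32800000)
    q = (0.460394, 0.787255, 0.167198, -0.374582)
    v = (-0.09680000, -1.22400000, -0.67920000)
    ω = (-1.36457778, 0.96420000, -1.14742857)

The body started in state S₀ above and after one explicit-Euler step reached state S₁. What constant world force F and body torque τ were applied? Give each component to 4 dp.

F = (0.2000, -1.5000, 1.3000)
τ = (0.1000, 0.1900, -0.0400)

velocity change Δv = (0.00320000, -0.02400000, 0.02080000)
applied force F = (0.2000, -1.5000, 1.3000)
Δω = ω₁−ω₀ = (0.03542222, 0.06420000, -0.04742857)
τ = I·(Δω/dt) + ω₀×(Iω₀) = (0.1000, 0.1900, -0.0400)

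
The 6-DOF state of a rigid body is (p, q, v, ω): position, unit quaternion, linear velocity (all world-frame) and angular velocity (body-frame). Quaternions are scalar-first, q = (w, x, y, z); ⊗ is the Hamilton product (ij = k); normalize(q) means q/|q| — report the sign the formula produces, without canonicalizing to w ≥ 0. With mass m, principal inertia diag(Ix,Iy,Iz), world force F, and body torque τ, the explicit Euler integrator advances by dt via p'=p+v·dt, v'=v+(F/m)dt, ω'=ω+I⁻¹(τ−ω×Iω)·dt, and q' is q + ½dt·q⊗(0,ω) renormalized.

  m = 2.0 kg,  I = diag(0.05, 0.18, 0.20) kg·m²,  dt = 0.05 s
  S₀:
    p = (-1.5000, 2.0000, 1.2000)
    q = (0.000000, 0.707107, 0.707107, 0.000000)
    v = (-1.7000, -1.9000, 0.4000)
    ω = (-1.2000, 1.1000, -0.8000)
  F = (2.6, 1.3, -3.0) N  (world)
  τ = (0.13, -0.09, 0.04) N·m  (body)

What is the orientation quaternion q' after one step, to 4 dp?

2q̇ = q⊗(0,ω) = (0.0707107, -0.5656856, 0.5656856, 1.6263461)
q + ½dt·q⊗(0,ω), renormalized = (0.0018, 0.6923, 0.7205, 0.0406)

q' = (0.0018, 0.6923, 0.7205, 0.0406)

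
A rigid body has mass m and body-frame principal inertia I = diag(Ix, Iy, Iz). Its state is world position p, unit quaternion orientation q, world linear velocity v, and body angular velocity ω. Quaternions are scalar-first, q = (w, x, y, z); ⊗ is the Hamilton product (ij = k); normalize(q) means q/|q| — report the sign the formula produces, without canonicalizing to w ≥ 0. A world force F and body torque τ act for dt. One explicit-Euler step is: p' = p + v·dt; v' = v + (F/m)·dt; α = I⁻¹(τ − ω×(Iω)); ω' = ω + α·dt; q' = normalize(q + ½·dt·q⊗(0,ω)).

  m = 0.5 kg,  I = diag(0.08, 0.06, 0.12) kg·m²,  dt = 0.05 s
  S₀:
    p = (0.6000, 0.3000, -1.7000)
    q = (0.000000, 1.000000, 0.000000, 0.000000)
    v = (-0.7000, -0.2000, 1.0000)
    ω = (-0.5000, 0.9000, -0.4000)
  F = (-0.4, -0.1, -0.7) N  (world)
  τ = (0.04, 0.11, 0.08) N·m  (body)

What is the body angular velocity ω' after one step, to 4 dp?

ω' = (-0.4615, 0.9983, -0.3704)

gyro term ω×Iω = (-0.0216, -0.0080, 0.0090)
(τ − ω×Iω)/I = (0.7700, 1.9667, 0.5917)
new body rate ω' = (-0.4615, 0.9983, -0.3704)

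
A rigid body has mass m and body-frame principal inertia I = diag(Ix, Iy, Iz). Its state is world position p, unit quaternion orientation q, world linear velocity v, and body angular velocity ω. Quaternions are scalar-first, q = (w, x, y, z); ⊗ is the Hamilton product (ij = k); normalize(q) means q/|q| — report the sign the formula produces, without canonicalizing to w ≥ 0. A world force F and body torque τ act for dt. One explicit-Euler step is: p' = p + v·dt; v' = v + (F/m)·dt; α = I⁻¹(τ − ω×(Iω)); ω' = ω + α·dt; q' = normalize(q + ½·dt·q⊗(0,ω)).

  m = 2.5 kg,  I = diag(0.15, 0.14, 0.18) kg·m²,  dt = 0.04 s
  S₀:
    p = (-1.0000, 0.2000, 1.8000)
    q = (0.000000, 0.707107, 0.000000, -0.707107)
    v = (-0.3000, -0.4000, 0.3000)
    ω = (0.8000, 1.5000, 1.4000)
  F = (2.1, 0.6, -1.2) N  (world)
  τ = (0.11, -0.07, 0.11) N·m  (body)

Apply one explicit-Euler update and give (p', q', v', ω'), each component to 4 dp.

precession coupling ω×(Iω) = (0.0840, -0.0336, -0.0120)
α = I⁻¹(τ − ω×Iω) = (0.1733, -0.2600, 0.6778)
new body rate ω' = (0.8069, 1.4896, 1.4271)
2q̇ = q⊗(0,ω) = (0.4242642, 1.0606605, -1.5556354, 1.0606605)
updated quaternion q' = (0.0085, 0.7276, -0.0311, -0.6852)
new position p' = (-1.0120, 0.1840, 1.8120)
new velocity v' = (-0.2664, -0.3904, 0.2808)

p' = (-1.0120, 0.1840, 1.8120)
q' = (0.0085, 0.7276, -0.0311, -0.6852)
v' = (-0.2664, -0.3904, 0.2808)
ω' = (0.8069, 1.4896, 1.4271)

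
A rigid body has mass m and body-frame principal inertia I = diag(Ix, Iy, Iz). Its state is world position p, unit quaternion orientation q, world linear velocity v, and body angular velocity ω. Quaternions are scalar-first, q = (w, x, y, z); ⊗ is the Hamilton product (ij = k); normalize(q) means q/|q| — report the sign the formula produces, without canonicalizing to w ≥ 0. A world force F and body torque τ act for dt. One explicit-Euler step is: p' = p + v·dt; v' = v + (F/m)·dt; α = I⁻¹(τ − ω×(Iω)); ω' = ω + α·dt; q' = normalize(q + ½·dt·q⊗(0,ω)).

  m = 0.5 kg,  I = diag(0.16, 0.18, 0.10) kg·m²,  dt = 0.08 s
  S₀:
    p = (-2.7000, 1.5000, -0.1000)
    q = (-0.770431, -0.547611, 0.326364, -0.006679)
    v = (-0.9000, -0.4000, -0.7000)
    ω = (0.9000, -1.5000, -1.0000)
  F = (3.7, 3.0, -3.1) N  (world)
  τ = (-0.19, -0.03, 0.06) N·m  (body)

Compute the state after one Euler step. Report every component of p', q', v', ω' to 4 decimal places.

linear accel F/m = (7.4000, 6.0000, -6.2000)
new position p' = (-2.7720, 1.4680, -0.1560)
v + (F/m)dt = (-0.3080, 0.0800, -1.1960)
angular accel α = (-0.4375, 0.1333, 0.8700)
ω' = ω + α·dt = (0.8650, -1.4893, -0.9304)
q⊗(0,ω) = (0.9757169, -1.0297704, 0.6020244, 1.2981199)
q' = normalize(q + ½dt·q⊗(0,ω)) = (-0.7290, -0.5869, 0.3493, 0.0451)

p' = (-2.7720, 1.4680, -0.1560)
q' = (-0.7290, -0.5869, 0.3493, 0.0451)
v' = (-0.3080, 0.0800, -1.1960)
ω' = (0.8650, -1.4893, -0.9304)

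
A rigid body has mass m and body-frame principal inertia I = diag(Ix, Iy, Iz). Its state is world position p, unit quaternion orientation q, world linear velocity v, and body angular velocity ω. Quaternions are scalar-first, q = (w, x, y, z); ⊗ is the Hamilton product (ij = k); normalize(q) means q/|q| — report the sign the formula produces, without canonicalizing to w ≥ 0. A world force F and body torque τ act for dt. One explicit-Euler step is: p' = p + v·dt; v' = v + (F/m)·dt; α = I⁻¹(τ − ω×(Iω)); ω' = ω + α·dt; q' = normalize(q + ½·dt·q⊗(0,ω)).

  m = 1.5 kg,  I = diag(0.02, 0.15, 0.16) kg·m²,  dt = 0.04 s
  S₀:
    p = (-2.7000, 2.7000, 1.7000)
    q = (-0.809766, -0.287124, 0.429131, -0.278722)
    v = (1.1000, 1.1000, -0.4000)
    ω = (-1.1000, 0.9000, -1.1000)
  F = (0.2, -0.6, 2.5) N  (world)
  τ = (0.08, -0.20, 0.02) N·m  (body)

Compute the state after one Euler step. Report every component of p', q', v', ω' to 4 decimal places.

p' = (-2.6560, 2.7440, 1.6840)
q' = (-0.8294, -0.2736, 0.4141, -0.2565)
v' = (1.1053, 1.0840, -0.3333)
ω' = (-0.9202, 0.8918, -1.0628)

a = F/m = (0.1333, -0.4000, 1.6667)
new position p' = (-2.6560, 2.7440, 1.6840)
v + (F/m)dt = (1.1053, 1.0840, -0.3333)
(τ − ω×Iω)/I = (4.4950, -0.2040, 0.9294)
ω' = ω + α·dt = (-0.9202, 0.8918, -1.0628)
2q̇ = q⊗(0,ω) = (-1.0086485, 0.6695483, -0.7380316, 1.1043751)
q' = normalize(q + ½dt·q⊗(0,ω)) = (-0.8294, -0.2736, 0.4141, -0.2565)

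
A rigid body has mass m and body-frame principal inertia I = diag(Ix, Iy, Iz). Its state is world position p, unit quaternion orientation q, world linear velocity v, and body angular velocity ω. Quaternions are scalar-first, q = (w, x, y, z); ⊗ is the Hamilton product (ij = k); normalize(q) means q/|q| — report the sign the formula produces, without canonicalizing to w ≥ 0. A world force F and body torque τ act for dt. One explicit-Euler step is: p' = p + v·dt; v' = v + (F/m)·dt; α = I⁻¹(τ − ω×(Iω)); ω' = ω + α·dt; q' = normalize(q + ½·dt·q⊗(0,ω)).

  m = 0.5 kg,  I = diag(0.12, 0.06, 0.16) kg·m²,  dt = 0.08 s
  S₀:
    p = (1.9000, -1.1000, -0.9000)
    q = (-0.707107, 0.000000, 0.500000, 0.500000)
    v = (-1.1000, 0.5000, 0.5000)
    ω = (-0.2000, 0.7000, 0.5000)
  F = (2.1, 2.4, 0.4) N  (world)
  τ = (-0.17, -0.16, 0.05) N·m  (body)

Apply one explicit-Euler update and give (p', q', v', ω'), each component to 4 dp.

(τ − ω×Iω)/I = (-1.7083, -2.7333, 0.2600)
new body rate ω' = (-0.3367, 0.4813, 0.5208)
2q̇ = q⊗(0,ω) = (-0.6000000, 0.0414214, -0.5949749, -0.2535535)
updated quaternion q' = (-0.7307, 0.0017, 0.4759, 0.4896)
a = (4.2000, 4.8000, 0.8000)
p + v·dt = (1.8120, -1.0600, -0.8600)
v + (F/m)dt = (-0.7640, 0.8840, 0.5640)

p' = (1.8120, -1.0600, -0.8600)
q' = (-0.7307, 0.0017, 0.4759, 0.4896)
v' = (-0.7640, 0.8840, 0.5640)
ω' = (-0.3367, 0.4813, 0.5208)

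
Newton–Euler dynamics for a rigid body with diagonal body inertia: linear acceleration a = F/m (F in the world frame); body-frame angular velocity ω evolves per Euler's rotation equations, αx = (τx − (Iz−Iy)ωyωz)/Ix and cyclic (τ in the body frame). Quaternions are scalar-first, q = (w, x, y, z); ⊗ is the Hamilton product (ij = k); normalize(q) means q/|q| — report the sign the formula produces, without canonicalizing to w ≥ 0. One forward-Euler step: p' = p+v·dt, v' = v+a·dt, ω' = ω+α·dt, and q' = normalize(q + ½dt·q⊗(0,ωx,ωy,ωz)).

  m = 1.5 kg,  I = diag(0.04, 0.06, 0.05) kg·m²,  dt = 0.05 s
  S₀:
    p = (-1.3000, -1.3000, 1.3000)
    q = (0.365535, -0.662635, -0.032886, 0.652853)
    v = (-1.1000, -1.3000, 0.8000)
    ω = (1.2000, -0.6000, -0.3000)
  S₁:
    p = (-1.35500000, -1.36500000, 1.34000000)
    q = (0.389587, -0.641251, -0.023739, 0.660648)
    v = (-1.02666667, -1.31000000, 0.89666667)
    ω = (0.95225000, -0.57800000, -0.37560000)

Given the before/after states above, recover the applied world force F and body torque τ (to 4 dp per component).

F = (2.2000, -0.3000, 2.9000)
τ = (-0.2000, 0.0300, -0.0900)

velocity change Δv = (0.07333333, -0.01000000, 0.09666667)
m·(v₁−v₀)/dt = (2.2000, -0.3000, 2.9000)
ω₁ − ω₀ = (-0.24775000, 0.02200000, -0.07560000)
precession coupling = (-0.0018, 0.0036, -0.0144)
τ = I·(Δω/dt) + ω₀×(Iω₀) = (-0.2000, 0.0300, -0.0900)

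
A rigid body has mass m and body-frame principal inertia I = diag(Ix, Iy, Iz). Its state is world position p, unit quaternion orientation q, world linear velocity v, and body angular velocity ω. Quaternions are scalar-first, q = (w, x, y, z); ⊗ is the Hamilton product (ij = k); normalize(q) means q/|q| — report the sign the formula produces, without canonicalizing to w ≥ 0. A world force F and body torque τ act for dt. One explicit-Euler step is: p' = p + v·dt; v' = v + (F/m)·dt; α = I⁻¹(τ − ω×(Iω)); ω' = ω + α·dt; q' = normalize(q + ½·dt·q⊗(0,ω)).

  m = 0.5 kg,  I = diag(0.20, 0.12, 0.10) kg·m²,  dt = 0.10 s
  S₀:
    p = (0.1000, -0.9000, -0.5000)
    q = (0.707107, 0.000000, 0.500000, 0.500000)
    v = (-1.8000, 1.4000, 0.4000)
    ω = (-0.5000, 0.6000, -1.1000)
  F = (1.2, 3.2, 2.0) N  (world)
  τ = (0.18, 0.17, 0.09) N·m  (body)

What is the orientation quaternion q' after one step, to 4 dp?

Hamilton product q⊗(0,ω) = (0.2500000, -1.2035535, 0.1742642, -0.5278177)
q' = normalize(q + ½dt·q⊗(0,ω)) = (0.7180, -0.0600, 0.5076, 0.4725)

q' = (0.7180, -0.0600, 0.5076, 0.4725)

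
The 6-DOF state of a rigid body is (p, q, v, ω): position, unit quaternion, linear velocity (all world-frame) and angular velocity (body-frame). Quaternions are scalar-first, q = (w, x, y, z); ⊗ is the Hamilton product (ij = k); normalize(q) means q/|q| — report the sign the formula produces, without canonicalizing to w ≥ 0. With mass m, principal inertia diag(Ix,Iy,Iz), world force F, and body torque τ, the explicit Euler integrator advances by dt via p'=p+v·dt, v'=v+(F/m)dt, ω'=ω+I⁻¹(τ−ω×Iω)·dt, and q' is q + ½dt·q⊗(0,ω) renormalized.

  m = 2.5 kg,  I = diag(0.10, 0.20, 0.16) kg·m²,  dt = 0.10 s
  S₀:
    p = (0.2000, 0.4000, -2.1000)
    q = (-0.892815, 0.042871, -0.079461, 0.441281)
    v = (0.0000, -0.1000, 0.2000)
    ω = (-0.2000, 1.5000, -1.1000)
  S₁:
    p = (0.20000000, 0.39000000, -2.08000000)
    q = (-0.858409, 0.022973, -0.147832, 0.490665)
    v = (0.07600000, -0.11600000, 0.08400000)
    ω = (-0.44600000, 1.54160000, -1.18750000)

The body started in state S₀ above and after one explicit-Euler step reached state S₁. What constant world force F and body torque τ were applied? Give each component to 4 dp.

F = (1.9000, -0.4000, -2.9000)
τ = (-0.1800, 0.0700, -0.1700)

rate change Δω = (-0.24600000, 0.04160000, -0.08750000)
precession coupling = (0.0660, -0.0132, -0.0300)
applied torque τ = (-0.1800, 0.0700, -0.1700)
v₁ − v₀ = (0.07600000, -0.01600000, -0.11600000)
F = m·Δv/dt = (1.9000, -0.4000, -2.9000)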